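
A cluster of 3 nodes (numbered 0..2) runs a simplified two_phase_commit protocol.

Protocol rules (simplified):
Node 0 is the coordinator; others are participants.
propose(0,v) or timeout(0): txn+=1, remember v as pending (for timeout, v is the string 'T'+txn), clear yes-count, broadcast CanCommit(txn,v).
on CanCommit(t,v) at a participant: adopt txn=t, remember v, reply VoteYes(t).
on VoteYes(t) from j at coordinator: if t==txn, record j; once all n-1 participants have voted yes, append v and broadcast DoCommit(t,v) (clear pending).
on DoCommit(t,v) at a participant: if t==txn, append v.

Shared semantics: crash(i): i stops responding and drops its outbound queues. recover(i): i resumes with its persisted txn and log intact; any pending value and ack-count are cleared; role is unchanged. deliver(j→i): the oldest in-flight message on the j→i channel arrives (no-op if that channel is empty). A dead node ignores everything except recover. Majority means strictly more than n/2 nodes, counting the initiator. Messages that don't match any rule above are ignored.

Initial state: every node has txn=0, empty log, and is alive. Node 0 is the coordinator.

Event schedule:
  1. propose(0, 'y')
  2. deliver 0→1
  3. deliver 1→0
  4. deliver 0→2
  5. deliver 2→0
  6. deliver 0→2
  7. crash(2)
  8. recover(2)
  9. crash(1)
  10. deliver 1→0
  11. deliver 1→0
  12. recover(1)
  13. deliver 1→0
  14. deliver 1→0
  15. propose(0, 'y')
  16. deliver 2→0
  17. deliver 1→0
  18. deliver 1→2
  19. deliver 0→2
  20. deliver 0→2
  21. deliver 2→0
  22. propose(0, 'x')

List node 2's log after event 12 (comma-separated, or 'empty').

1. propose(0,'y'):  <0:coor t1 ->
2. deliver 0→1:  <1:part t1 ->
3. deliver 1→0:  nop
4. deliver 0→2:  <2:part t1 ->
5. deliver 2→0:  <0:coor t1 y>
6. deliver 0→2:  <2:part t1 y>
7. crash(2):  <2:✗part t1 y>
8. recover(2):  <2:part t1 y>
9. crash(1):  <1:✗part t1 ->
10. deliver 1→0:  nop
11. deliver 1→0:  nop
12. recover(1):  <1:part t1 ->

y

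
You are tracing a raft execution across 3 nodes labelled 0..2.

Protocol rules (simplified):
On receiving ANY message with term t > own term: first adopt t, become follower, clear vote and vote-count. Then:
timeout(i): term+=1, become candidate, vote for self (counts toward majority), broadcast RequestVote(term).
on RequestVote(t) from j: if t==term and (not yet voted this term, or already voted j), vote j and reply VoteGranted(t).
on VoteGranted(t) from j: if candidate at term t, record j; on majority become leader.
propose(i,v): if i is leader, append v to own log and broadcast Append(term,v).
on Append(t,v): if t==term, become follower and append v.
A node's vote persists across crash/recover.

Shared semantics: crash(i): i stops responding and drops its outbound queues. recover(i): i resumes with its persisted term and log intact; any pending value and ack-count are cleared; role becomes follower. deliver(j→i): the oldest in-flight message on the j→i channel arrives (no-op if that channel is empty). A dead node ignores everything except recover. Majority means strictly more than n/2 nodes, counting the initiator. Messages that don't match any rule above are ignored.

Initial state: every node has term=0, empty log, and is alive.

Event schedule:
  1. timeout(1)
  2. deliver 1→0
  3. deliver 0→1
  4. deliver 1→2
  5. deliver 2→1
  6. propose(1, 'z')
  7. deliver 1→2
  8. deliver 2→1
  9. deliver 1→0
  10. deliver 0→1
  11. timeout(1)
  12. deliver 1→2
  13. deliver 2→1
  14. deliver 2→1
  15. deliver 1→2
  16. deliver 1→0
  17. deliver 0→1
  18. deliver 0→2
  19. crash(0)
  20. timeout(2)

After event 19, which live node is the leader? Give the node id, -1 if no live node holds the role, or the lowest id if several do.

after 1 — timeout(1): n1:cand/t1/[-]
after 2 — deliver 1→0: n0:foll/t1/[-]
after 3 — deliver 0→1: n1:lead/t1/[-]
after 4 — deliver 1→2: n2:foll/t1/[-]
after 5 — deliver 2→1: ·
after 6 — propose(1,'z'): n1:lead/t1/[z]
after 7 — deliver 1→2: n2:foll/t1/[z]
after 8 — deliver 2→1: ·
after 9 — deliver 1→0: n0:foll/t1/[z]
after 10 — deliver 0→1: ·
after 11 — timeout(1): n1:cand/t2/[z]
after 12 — deliver 1→2: n2:foll/t2/[z]
after 13 — deliver 2→1: n1:lead/t2/[z]
after 14 — deliver 2→1: ·
after 15 — deliver 1→2: ·
after 16 — deliver 1→0: n0:foll/t2/[z]
after 17 — deliver 0→1: ·
after 18 — deliver 0→2: ·
after 19 — crash(0): n0:✗foll/t2/[z]

1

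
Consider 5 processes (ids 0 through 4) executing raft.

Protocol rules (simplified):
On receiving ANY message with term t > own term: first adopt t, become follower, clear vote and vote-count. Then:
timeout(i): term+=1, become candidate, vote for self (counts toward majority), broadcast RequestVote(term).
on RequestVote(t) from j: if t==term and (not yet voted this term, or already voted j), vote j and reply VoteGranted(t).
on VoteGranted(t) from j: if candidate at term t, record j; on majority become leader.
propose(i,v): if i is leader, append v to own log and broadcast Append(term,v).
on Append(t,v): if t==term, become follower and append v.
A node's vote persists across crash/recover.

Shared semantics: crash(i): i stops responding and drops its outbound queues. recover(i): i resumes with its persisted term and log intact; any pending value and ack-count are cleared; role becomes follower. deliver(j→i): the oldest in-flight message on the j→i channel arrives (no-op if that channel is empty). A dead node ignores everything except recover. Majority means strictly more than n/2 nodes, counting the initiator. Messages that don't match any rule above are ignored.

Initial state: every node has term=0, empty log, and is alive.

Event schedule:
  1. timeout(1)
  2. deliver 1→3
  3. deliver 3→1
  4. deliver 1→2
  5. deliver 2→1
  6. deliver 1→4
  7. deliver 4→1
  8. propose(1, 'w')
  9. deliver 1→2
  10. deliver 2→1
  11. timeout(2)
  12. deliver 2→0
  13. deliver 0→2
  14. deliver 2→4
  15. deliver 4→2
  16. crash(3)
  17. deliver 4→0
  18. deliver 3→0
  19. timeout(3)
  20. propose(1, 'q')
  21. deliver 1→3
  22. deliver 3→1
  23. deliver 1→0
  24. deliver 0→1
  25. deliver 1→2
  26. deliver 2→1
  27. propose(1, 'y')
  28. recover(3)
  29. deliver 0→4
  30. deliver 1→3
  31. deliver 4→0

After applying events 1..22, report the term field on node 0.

2

e1 timeout(1): 1[cand,t=1,-]
e2 deliver 1→3: 3[foll,t=1,-]
e3 deliver 3→1: ·
e4 deliver 1→2: 2[foll,t=1,-]
e5 deliver 2→1: 1[lead,t=1,-]
e6 deliver 1→4: 4[foll,t=1,-]
e7 deliver 4→1: ·
e8 propose(1,'w'): 1[lead,t=1,w]
e9 deliver 1→2: 2[foll,t=1,w]
e10 deliver 2→1: ·
e11 timeout(2): 2[cand,t=2,w]
e12 deliver 2→0: 0[foll,t=2,-]
e13 deliver 0→2: ·
e14 deliver 2→4: 4[foll,t=2,-]
e15 deliver 4→2: 2[lead,t=2,w]
e16 crash(3): 3[✗foll,t=1,-]
e17 deliver 4→0: ·
e18 deliver 3→0: ·
e19 timeout(3): ·
e20 propose(1,'q'): 1[lead,t=1,w,q]
e21 deliver 1→3: ·
e22 deliver 3→1: ·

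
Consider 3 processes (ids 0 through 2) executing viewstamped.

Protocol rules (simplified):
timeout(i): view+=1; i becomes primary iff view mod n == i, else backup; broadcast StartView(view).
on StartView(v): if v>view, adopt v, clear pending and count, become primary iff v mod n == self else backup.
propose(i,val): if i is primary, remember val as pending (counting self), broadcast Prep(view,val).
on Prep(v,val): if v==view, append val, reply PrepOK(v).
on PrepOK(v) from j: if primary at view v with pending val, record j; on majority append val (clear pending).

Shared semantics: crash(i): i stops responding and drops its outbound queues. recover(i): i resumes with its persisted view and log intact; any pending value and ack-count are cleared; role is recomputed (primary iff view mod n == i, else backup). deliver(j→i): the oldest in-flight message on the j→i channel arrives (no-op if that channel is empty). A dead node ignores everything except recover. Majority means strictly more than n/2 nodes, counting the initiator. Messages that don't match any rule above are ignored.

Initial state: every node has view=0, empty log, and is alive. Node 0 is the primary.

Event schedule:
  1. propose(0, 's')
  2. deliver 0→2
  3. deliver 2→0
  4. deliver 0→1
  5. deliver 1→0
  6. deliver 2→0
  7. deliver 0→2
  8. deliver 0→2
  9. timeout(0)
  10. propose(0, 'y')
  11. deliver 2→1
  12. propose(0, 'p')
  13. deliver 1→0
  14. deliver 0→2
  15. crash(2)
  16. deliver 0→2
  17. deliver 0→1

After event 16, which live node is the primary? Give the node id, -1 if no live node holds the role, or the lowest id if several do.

-1

e1 propose(0,'s'): ·
e2 deliver 0→2: 2[back,v=0,s]
e3 deliver 2→0: 0[prim,v=0,s]
e4 deliver 0→1: 1[back,v=0,s]
e5 deliver 1→0: ·
e6 deliver 2→0: ·
e7 deliver 0→2: ·
e8 deliver 0→2: ·
e9 timeout(0): 0[back,v=1,s]
e10 propose(0,'y'): ·
e11 deliver 2→1: ·
e12 propose(0,'p'): ·
e13 deliver 1→0: ·
e14 deliver 0→2: 2[back,v=1,s]
e15 crash(2): 2[✗back,v=1,s]
e16 deliver 0→2: ·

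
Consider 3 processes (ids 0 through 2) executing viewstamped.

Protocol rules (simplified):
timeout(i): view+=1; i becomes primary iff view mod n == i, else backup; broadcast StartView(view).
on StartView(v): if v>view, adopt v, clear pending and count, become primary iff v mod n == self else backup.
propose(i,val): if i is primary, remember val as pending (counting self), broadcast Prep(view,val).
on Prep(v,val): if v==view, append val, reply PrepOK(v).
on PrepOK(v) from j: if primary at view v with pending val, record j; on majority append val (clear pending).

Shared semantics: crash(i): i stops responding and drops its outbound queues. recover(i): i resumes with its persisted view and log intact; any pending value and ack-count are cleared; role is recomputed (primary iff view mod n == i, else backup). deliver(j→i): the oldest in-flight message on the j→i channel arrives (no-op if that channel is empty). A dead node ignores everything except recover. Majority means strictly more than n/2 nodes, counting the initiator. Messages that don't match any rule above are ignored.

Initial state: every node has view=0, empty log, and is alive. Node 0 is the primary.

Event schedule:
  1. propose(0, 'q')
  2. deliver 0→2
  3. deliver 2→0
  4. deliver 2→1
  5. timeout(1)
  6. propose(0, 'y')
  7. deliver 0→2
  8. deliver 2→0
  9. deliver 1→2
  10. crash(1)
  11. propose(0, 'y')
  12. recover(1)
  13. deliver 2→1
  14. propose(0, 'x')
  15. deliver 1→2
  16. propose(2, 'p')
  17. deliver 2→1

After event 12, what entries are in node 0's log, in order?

q,y

after 1 — propose(0,'q'): ·
after 2 — deliver 0→2: n2:back/v0/[q]
after 3 — deliver 2→0: n0:prim/v0/[q]
after 4 — deliver 2→1: ·
after 5 — timeout(1): n1:prim/v1/[-]
after 6 — propose(0,'y'): ·
after 7 — deliver 0→2: n2:back/v0/[q,y]
after 8 — deliver 2→0: n0:prim/v0/[q,y]
after 9 — deliver 1→2: n2:back/v1/[q,y]
after 10 — crash(1): n1:✗prim/v1/[-]
after 11 — propose(0,'y'): ·
after 12 — recover(1): n1:prim/v1/[-]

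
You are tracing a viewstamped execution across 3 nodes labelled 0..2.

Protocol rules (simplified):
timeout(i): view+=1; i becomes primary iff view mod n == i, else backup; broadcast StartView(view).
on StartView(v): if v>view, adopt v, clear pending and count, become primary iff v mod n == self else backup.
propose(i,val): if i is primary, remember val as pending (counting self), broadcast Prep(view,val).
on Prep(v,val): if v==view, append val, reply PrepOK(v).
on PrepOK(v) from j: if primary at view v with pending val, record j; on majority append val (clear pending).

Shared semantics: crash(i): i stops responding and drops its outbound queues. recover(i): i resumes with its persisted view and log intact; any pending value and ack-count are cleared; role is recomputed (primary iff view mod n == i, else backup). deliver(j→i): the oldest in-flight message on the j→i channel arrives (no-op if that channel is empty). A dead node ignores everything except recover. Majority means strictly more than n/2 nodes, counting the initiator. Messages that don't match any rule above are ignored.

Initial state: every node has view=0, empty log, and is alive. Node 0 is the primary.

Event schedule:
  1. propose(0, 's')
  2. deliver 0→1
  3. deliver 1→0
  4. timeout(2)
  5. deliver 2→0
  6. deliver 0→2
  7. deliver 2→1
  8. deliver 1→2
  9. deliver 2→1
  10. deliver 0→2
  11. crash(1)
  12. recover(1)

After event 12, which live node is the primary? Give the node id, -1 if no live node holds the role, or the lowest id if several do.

1. propose(0,'s'):  nop
2. deliver 0→1:  <1:back v0 s>
3. deliver 1→0:  <0:prim v0 s>
4. timeout(2):  <2:back v1 ->
5. deliver 2→0:  <0:back v1 s>
6. deliver 0→2:  nop
7. deliver 2→1:  <1:prim v1 s>
8. deliver 1→2:  nop
9. deliver 2→1:  nop
10. deliver 0→2:  nop
11. crash(1):  <1:✗prim v1 s>
12. recover(1):  <1:prim v1 s>

1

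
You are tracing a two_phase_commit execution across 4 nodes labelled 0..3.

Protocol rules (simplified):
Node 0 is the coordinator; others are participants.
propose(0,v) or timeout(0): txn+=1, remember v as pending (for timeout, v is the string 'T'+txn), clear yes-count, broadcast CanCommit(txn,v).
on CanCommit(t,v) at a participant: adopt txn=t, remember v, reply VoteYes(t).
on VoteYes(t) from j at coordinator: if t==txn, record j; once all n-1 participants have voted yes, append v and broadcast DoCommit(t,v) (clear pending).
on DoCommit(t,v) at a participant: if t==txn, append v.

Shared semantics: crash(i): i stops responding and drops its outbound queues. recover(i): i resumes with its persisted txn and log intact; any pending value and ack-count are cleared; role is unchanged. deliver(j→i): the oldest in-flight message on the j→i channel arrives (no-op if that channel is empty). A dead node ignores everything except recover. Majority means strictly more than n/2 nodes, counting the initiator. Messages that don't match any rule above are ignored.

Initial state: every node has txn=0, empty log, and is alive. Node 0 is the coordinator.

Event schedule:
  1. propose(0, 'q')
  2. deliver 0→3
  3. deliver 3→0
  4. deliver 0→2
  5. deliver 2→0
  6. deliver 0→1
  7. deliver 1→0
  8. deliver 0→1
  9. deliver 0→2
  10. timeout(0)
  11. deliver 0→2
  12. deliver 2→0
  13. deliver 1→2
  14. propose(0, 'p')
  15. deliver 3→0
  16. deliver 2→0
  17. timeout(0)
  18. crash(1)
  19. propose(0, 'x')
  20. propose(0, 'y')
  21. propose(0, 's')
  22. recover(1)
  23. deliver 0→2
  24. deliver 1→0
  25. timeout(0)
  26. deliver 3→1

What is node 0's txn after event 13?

2

[1] propose(0,'q') → N0(coor t1 [-])
[2] deliver 0→3 → N3(part t1 [-])
[3] deliver 3→0 → ∅
[4] deliver 0→2 → N2(part t1 [-])
[5] deliver 2→0 → ∅
[6] deliver 0→1 → N1(part t1 [-])
[7] deliver 1→0 → N0(coor t1 [q])
[8] deliver 0→1 → N1(part t1 [q])
[9] deliver 0→2 → N2(part t1 [q])
[10] timeout(0) → N0(coor t2 [q])
[11] deliver 0→2 → N2(part t2 [q])
[12] deliver 2→0 → ∅
[13] deliver 1→2 → ∅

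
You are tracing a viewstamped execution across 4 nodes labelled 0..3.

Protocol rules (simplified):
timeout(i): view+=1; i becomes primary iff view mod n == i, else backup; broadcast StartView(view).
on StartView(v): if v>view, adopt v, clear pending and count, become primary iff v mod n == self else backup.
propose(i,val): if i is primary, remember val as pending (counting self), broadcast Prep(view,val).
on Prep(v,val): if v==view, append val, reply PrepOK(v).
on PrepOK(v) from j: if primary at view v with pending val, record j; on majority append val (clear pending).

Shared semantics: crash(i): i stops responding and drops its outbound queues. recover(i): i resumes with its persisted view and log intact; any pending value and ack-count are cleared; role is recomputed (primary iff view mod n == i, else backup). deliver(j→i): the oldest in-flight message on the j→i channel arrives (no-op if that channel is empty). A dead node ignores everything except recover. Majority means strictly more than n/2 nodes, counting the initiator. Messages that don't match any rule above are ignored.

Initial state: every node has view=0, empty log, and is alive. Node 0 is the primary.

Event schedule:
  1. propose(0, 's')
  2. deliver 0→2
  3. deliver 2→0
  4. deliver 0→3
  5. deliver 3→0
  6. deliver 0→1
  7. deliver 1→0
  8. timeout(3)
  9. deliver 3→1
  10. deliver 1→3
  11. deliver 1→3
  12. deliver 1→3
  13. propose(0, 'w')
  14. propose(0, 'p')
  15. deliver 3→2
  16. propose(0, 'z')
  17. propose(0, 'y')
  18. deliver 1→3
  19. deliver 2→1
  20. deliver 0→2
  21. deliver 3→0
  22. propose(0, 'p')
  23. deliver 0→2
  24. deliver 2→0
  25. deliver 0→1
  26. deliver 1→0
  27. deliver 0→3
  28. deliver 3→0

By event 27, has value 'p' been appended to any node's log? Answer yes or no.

no

[1] propose(0,'s') → ∅
[2] deliver 0→2 → N2(back v0 [s])
[3] deliver 2→0 → ∅
[4] deliver 0→3 → N3(back v0 [s])
[5] deliver 3→0 → N0(prim v0 [s])
[6] deliver 0→1 → N1(back v0 [s])
[7] deliver 1→0 → ∅
[8] timeout(3) → N3(back v1 [s])
[9] deliver 3→1 → N1(prim v1 [s])
[10] deliver 1→3 → ∅
[11] deliver 1→3 → ∅
[12] deliver 1→3 → ∅
[13] propose(0,'w') → ∅
[14] propose(0,'p') → ∅
[15] deliver 3→2 → N2(back v1 [s])
[16] propose(0,'z') → ∅
[17] propose(0,'y') → ∅
[18] deliver 1→3 → ∅
[19] deliver 2→1 → ∅
[20] deliver 0→2 → ∅
[21] deliver 3→0 → N0(back v1 [s])
[22] propose(0,'p') → ∅
[23] deliver 0→2 → ∅
[24] deliver 2→0 → ∅
[25] deliver 0→1 → ∅
[26] deliver 1→0 → ∅
[27] deliver 0→3 → ∅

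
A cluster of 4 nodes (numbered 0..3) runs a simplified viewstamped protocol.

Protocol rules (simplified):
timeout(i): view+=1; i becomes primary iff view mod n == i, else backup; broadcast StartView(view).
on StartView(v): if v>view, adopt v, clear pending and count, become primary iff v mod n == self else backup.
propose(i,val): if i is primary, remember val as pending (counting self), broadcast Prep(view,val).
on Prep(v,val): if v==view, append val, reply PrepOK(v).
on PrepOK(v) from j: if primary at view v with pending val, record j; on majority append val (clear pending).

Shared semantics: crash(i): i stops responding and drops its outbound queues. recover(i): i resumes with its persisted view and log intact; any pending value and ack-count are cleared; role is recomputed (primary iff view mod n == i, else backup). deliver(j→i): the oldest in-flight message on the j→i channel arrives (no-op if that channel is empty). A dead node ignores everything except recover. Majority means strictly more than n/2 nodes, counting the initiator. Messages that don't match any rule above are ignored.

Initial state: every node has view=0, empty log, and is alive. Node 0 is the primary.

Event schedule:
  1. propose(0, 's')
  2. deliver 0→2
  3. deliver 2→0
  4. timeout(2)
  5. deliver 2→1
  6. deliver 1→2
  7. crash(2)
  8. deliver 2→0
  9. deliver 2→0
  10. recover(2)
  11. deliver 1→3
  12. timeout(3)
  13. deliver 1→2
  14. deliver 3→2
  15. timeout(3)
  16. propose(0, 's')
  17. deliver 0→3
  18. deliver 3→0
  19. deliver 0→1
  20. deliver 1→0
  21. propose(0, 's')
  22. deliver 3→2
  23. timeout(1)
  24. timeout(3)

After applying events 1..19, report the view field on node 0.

after 1 — propose(0,'s'): ·
after 2 — deliver 0→2: n2:back/v0/[s]
after 3 — deliver 2→0: ·
after 4 — timeout(2): n2:back/v1/[s]
after 5 — deliver 2→1: n1:prim/v1/[-]
after 6 — deliver 1→2: ·
after 7 — crash(2): n2:✗back/v1/[s]
after 8 — deliver 2→0: ·
after 9 — deliver 2→0: ·
after 10 — recover(2): n2:back/v1/[s]
after 11 — deliver 1→3: ·
after 12 — timeout(3): n3:back/v1/[-]
after 13 — deliver 1→2: ·
after 14 — deliver 3→2: ·
after 15 — timeout(3): n3:back/v2/[-]
after 16 — propose(0,'s'): ·
after 17 — deliver 0→3: ·
after 18 — deliver 3→0: n0:back/v1/[-]
after 19 — deliver 0→1: ·

1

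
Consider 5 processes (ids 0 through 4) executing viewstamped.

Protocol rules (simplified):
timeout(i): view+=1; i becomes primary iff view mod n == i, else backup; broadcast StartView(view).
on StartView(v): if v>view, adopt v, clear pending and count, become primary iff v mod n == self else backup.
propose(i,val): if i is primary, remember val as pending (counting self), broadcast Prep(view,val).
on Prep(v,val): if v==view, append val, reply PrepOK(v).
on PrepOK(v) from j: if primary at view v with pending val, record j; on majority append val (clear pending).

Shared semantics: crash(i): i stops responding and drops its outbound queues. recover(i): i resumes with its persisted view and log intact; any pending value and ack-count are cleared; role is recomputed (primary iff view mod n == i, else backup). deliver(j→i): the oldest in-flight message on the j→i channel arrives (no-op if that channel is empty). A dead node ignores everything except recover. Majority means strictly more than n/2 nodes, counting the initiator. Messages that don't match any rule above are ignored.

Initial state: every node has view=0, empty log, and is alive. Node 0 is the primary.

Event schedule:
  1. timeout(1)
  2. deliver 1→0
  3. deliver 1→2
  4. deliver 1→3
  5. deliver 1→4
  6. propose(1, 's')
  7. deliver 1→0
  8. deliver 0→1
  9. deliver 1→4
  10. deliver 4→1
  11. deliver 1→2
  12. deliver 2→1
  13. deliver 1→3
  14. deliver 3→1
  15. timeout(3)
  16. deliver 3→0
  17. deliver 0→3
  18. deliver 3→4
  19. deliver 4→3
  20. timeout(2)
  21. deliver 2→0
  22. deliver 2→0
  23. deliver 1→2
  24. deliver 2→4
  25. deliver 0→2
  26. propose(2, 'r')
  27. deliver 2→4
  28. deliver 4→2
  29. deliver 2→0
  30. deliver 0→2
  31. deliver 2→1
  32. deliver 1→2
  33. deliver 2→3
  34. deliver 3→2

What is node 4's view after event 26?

[1] timeout(1) → N1(prim v1 [-])
[2] deliver 1→0 → N0(back v1 [-])
[3] deliver 1→2 → N2(back v1 [-])
[4] deliver 1→3 → N3(back v1 [-])
[5] deliver 1→4 → N4(back v1 [-])
[6] propose(1,'s') → ∅
[7] deliver 1→0 → N0(back v1 [s])
[8] deliver 0→1 → ∅
[9] deliver 1→4 → N4(back v1 [s])
[10] deliver 4→1 → N1(prim v1 [s])
[11] deliver 1→2 → N2(back v1 [s])
[12] deliver 2→1 → ∅
[13] deliver 1→3 → N3(back v1 [s])
[14] deliver 3→1 → ∅
[15] timeout(3) → N3(back v2 [s])
[16] deliver 3→0 → N0(back v2 [s])
[17] deliver 0→3 → ∅
[18] deliver 3→4 → N4(back v2 [s])
[19] deliver 4→3 → ∅
[20] timeout(2) → N2(prim v2 [s])
[21] deliver 2→0 → ∅
[22] deliver 2→0 → ∅
[23] deliver 1→2 → ∅
[24] deliver 2→4 → ∅
[25] deliver 0→2 → ∅
[26] propose(2,'r') → ∅

2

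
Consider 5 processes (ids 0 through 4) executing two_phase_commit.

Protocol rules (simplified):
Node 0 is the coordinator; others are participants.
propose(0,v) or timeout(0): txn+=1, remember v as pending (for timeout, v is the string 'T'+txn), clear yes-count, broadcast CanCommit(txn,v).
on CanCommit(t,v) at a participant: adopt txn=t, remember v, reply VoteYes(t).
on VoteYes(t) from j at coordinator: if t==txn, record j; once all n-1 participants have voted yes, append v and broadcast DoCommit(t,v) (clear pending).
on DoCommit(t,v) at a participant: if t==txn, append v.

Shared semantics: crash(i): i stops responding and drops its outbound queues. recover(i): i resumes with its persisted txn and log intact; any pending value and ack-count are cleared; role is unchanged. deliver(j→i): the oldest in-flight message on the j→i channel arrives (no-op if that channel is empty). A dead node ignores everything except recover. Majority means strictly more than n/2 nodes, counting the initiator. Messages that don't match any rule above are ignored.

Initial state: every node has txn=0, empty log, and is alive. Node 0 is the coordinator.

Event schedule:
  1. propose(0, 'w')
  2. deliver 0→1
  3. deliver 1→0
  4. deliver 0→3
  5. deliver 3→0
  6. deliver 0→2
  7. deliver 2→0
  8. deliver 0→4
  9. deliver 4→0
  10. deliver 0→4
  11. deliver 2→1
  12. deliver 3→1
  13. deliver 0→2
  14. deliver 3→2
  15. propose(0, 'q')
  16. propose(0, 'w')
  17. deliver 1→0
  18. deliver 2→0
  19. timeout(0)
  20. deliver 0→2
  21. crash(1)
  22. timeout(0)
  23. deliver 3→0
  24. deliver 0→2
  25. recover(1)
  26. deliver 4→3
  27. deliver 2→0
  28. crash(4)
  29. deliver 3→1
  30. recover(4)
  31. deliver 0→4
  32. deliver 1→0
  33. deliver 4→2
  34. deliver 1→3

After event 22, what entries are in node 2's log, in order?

e1 propose(0,'w'): 0[coor,t=1,-]
e2 deliver 0→1: 1[part,t=1,-]
e3 deliver 1→0: ·
e4 deliver 0→3: 3[part,t=1,-]
e5 deliver 3→0: ·
e6 deliver 0→2: 2[part,t=1,-]
e7 deliver 2→0: ·
e8 deliver 0→4: 4[part,t=1,-]
e9 deliver 4→0: 0[coor,t=1,w]
e10 deliver 0→4: 4[part,t=1,w]
e11 deliver 2→1: ·
e12 deliver 3→1: ·
e13 deliver 0→2: 2[part,t=1,w]
e14 deliver 3→2: ·
e15 propose(0,'q'): 0[coor,t=2,w]
e16 propose(0,'w'): 0[coor,t=3,w]
e17 deliver 1→0: ·
e18 deliver 2→0: ·
e19 timeout(0): 0[coor,t=4,w]
e20 deliver 0→2: 2[part,t=2,w]
e21 crash(1): 1[✗part,t=1,-]
e22 timeout(0): 0[coor,t=5,w]

w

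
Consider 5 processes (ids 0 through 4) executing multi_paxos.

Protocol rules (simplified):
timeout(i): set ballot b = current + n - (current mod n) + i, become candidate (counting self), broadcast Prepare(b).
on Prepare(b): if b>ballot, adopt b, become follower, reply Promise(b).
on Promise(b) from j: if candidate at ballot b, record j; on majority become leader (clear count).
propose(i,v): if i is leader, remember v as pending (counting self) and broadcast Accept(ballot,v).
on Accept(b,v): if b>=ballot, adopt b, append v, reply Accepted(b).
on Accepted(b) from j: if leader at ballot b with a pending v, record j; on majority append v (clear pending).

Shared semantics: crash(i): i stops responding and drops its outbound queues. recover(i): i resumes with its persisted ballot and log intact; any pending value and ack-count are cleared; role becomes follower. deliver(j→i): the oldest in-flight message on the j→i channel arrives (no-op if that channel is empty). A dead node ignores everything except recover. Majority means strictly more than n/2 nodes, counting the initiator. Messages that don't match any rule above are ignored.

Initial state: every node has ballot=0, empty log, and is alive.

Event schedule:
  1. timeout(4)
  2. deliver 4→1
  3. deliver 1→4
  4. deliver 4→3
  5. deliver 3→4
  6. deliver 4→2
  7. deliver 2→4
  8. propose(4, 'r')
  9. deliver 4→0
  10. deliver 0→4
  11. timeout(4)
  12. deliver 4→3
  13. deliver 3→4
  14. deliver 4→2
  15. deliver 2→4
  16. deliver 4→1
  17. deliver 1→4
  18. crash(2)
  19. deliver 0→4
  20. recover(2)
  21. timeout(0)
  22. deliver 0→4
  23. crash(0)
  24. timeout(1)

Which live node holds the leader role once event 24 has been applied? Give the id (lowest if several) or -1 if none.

1. timeout(4):  <4:cand b9 ->
2. deliver 4→1:  <1:foll b9 ->
3. deliver 1→4:  nop
4. deliver 4→3:  <3:foll b9 ->
5. deliver 3→4:  <4:lead b9 ->
6. deliver 4→2:  <2:foll b9 ->
7. deliver 2→4:  nop
8. propose(4,'r'):  nop
9. deliver 4→0:  <0:foll b9 ->
10. deliver 0→4:  nop
11. timeout(4):  <4:cand b14 ->
12. deliver 4→3:  <3:foll b9 r>
13. deliver 3→4:  nop
14. deliver 4→2:  <2:foll b9 r>
15. deliver 2→4:  nop
16. deliver 4→1:  <1:foll b9 r>
17. deliver 1→4:  nop
18. crash(2):  <2:✗foll b9 r>
19. deliver 0→4:  nop
20. recover(2):  <2:foll b9 r>
21. timeout(0):  <0:cand b10 ->
22. deliver 0→4:  nop
23. crash(0):  <0:✗cand b10 ->
24. timeout(1):  <1:cand b11 r>

-1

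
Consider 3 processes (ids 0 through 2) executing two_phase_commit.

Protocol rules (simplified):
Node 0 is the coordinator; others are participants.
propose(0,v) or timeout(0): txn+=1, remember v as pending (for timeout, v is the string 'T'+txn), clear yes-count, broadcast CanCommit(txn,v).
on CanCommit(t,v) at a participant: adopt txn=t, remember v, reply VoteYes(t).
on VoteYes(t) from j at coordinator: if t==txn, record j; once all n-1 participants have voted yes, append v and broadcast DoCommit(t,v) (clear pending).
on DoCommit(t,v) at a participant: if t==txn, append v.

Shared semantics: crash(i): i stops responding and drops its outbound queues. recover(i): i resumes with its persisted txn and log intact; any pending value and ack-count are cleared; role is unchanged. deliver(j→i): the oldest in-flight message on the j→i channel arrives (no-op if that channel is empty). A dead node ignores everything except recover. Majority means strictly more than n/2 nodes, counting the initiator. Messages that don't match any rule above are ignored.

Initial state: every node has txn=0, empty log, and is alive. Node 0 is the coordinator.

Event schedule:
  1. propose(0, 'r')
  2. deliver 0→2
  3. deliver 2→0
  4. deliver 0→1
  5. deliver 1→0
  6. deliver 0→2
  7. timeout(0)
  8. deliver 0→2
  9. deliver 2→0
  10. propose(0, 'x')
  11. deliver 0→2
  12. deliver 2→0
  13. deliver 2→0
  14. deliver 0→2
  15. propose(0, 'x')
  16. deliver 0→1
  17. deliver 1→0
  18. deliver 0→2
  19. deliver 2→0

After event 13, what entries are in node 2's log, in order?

1. propose(0,'r'):  <0:coor t1 ->
2. deliver 0→2:  <2:part t1 ->
3. deliver 2→0:  nop
4. deliver 0→1:  <1:part t1 ->
5. deliver 1→0:  <0:coor t1 r>
6. deliver 0→2:  <2:part t1 r>
7. timeout(0):  <0:coor t2 r>
8. deliver 0→2:  <2:part t2 r>
9. deliver 2→0:  nop
10. propose(0,'x'):  <0:coor t3 r>
11. deliver 0→2:  <2:part t3 r>
12. deliver 2→0:  nop
13. deliver 2→0:  nop

r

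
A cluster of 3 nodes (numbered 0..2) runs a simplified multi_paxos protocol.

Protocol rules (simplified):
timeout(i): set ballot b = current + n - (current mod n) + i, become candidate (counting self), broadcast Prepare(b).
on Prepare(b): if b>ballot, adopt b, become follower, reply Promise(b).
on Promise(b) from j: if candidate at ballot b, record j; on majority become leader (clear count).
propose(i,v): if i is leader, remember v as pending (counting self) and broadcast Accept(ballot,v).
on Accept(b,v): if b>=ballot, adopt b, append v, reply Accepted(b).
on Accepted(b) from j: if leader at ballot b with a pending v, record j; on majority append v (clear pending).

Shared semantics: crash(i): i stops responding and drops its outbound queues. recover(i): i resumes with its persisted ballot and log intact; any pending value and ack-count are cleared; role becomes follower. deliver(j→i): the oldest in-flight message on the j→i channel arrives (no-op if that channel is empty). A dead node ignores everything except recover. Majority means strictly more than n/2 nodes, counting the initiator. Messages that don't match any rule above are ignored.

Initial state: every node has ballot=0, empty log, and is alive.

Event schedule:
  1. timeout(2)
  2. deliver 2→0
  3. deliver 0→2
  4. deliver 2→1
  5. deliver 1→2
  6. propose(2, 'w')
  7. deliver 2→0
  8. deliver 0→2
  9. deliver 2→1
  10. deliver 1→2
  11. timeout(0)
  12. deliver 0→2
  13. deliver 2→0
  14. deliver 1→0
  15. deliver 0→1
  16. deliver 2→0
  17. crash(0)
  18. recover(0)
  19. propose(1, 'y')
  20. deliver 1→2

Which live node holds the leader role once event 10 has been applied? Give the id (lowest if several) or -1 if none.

2

step 1 timeout(2): 2={cand,b=5,log=-}
step 2 deliver 2→0: 0={foll,b=5,log=-}
step 3 deliver 0→2: 2={lead,b=5,log=-}
step 4 deliver 2→1: 1={foll,b=5,log=-}
step 5 deliver 1→2: —
step 6 propose(2,'w'): —
step 7 deliver 2→0: 0={foll,b=5,log=w}
step 8 deliver 0→2: 2={lead,b=5,log=w}
step 9 deliver 2→1: 1={foll,b=5,log=w}
step 10 deliver 1→2: —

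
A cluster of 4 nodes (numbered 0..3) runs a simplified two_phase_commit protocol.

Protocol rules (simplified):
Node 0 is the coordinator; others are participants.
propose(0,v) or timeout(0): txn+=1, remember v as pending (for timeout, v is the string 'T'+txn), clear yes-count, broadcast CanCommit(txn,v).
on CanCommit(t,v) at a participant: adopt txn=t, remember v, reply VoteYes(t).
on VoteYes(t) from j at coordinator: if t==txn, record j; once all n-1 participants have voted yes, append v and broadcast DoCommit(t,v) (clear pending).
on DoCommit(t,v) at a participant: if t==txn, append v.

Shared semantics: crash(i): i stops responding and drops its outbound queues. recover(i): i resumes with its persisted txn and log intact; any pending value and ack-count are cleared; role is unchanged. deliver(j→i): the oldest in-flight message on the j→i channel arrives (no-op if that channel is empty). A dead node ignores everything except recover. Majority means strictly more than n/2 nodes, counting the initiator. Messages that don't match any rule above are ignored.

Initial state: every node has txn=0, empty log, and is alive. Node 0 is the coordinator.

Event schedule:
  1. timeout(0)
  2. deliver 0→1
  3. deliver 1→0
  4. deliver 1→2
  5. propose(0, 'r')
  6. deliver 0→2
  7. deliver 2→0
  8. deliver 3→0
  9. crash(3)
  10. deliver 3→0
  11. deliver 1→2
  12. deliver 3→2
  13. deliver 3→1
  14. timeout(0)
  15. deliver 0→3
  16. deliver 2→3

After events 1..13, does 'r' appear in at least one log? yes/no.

e1 timeout(0): 0[coor,t=1,-]
e2 deliver 0→1: 1[part,t=1,-]
e3 deliver 1→0: ·
e4 deliver 1→2: ·
e5 propose(0,'r'): 0[coor,t=2,-]
e6 deliver 0→2: 2[part,t=1,-]
e7 deliver 2→0: ·
e8 deliver 3→0: ·
e9 crash(3): 3[✗part,t=0,-]
e10 deliver 3→0: ·
e11 deliver 1→2: ·
e12 deliver 3→2: ·
e13 deliver 3→1: ·

no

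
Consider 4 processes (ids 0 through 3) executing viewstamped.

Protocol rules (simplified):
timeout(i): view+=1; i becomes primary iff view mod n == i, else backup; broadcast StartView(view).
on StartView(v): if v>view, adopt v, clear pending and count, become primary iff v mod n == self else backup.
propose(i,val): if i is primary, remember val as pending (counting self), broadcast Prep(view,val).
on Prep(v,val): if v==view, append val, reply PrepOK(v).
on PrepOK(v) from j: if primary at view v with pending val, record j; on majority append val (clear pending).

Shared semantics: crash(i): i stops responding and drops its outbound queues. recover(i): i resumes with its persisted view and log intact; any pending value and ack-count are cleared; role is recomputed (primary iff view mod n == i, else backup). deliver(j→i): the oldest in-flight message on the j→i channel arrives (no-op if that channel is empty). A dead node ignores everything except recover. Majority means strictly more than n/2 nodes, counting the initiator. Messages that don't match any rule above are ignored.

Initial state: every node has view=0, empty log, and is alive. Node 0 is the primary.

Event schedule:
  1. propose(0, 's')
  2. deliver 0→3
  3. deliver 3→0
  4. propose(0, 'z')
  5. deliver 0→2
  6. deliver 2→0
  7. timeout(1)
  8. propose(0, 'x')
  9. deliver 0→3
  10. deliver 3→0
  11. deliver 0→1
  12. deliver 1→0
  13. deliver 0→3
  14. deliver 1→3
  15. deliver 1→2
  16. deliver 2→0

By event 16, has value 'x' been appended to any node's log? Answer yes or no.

yes

1. propose(0,'s'):  nop
2. deliver 0→3:  <3:back v0 s>
3. deliver 3→0:  nop
4. propose(0,'z'):  nop
5. deliver 0→2:  <2:back v0 s>
6. deliver 2→0:  nop
7. timeout(1):  <1:prim v1 ->
8. propose(0,'x'):  nop
9. deliver 0→3:  <3:back v0 s,z>
10. deliver 3→0:  nop
11. deliver 0→1:  nop
12. deliver 1→0:  <0:back v1 ->
13. deliver 0→3:  <3:back v0 s,z,x>
14. deliver 1→3:  <3:back v1 s,z,x>
15. deliver 1→2:  <2:back v1 s>
16. deliver 2→0:  nop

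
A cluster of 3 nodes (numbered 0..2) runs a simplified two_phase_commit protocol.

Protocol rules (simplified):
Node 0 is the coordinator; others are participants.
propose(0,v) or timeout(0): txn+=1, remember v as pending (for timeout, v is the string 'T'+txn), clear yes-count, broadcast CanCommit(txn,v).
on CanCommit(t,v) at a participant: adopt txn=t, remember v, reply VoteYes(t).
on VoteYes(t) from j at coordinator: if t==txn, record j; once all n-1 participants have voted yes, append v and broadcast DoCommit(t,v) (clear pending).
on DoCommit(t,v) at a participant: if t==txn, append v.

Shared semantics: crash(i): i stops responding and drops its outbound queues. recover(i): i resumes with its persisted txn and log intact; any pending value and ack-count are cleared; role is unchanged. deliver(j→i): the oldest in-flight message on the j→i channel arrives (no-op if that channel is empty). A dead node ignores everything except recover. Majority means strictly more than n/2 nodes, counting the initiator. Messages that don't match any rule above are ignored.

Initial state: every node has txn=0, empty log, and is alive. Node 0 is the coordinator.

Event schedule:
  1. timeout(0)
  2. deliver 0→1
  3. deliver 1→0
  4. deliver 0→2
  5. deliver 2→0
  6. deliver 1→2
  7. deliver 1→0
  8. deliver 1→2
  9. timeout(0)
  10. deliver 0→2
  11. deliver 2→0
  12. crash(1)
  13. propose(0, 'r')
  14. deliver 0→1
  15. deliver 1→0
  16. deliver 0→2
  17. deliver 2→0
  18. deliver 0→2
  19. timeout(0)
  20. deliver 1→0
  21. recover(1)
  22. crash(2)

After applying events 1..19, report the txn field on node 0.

4

[1] timeout(0) → N0(coor t1 [-])
[2] deliver 0→1 → N1(part t1 [-])
[3] deliver 1→0 → ∅
[4] deliver 0→2 → N2(part t1 [-])
[5] deliver 2→0 → N0(coor t1 [T1])
[6] deliver 1→2 → ∅
[7] deliver 1→0 → ∅
[8] deliver 1→2 → ∅
[9] timeout(0) → N0(coor t2 [T1])
[10] deliver 0→2 → N2(part t1 [T1])
[11] deliver 2→0 → ∅
[12] crash(1) → N1(✗part t1 [-])
[13] propose(0,'r') → N0(coor t3 [T1])
[14] deliver 0→1 → ∅
[15] deliver 1→0 → ∅
[16] deliver 0→2 → N2(part t2 [T1])
[17] deliver 2→0 → ∅
[18] deliver 0→2 → N2(part t3 [T1])
[19] timeout(0) → N0(coor t4 [T1])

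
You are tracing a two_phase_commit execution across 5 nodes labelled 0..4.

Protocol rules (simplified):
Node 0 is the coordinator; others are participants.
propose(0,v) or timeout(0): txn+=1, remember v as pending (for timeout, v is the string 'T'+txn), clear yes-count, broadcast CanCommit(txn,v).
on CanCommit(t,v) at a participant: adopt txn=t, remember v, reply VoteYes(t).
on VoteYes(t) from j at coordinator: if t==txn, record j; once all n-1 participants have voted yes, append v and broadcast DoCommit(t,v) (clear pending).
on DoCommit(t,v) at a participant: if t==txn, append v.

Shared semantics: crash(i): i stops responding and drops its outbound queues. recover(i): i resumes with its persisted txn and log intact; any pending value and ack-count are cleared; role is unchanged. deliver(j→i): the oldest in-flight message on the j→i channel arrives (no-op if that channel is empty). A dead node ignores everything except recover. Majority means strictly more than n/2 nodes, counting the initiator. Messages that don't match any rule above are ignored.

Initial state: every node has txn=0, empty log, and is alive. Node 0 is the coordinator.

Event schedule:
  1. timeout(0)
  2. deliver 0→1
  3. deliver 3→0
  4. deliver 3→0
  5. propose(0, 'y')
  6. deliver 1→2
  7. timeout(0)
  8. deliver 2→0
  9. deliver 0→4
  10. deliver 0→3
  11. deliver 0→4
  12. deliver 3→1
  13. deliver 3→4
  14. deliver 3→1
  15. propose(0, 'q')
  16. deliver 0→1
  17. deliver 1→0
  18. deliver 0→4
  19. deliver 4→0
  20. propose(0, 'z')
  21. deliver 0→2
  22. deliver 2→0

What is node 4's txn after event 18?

[1] timeout(0) → N0(coor t1 [-])
[2] deliver 0→1 → N1(part t1 [-])
[3] deliver 3→0 → ∅
[4] deliver 3→0 → ∅
[5] propose(0,'y') → N0(coor t2 [-])
[6] deliver 1→2 → ∅
[7] timeout(0) → N0(coor t3 [-])
[8] deliver 2→0 → ∅
[9] deliver 0→4 → N4(part t1 [-])
[10] deliver 0→3 → N3(part t1 [-])
[11] deliver 0→4 → N4(part t2 [-])
[12] deliver 3→1 → ∅
[13] deliver 3→4 → ∅
[14] deliver 3→1 → ∅
[15] propose(0,'q') → N0(coor t4 [-])
[16] deliver 0→1 → N1(part t2 [-])
[17] deliver 1→0 → ∅
[18] deliver 0→4 → N4(part t3 [-])

3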